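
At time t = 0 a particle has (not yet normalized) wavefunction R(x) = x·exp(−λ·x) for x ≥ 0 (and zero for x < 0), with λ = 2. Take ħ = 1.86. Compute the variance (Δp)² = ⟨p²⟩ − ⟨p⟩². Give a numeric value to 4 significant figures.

Compute ⟨p⟩ and ⟨p²⟩ separately; (Δp)² = ⟨p²⟩ − ⟨p⟩².
Differentiate x·exp(−λ·x) with the product rule; every integrand then reduces to terms xʲ·e^(−2λx) on [0, ∞), with ∫₀^∞ xʲ·e^(−2λx) dx = j!/(2λ)^(j+1).
Normalization: ∫|R|² dx = 0.031250.
⟨p⟩ = 0.0000 and ⟨p²⟩ = 13.838.
(Δp)² = 13.838 − (0.0000)² = 13.838.

13.84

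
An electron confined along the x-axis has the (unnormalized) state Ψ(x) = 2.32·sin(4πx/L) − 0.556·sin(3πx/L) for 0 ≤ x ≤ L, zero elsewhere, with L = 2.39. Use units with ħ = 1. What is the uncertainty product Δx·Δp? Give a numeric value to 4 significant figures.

Δx = √(⟨x²⟩−⟨x⟩²), Δp = √(⟨p²⟩−⟨p⟩²).
On 0 ≤ x ≤ L (j ≠ l): ∫sin²(jπx/L) dx = L/2, ∫sin(jπx/L)·sin(lπx/L) dx = 0; diagonal moments ∫x·sin²(jπx/L) dx = L²/4, ∫x²·sin²(jπx/L) dx = L³·(1/6 − 1/(4j²π²)); cross terms ∫x·sin(jπx/L)·sin(lπx/L) dx = 0 for j + l even and −4jlL²/(π²(j² − l²)²) for j + l odd, ∫x²·sin(jπx/L)·sin(lπx/L) dx = (−1)^(j+l)·4jlL³/(π²(j² − l²)²); higher powers the same way via product-to-sum and parts. d²/dx² sin(jπx/L) = −(jπ/L)²·sin(jπx/L); on 0 ≤ x ≤ L, ∫sin²(jπx/L) dx = L/2 and ∫sin(jπx/L)·sin(lπx/L) dx = 0 for j ≠ l, so only diagonal terms survive in ∫|Ψ|² and ∫Ψ·Ψ″; ∫Ψ·Ψ′ dx = [Ψ²/2] between the walls = 0.
Normalization: ∫|Ψ|² dx = 6.8014.
⟨x⟩ = 1.4100, ⟨x²⟩ = 2.3991 ⇒ Δx = 0.64102.
⟨p⟩ = 0.0000, ⟨p²⟩ = 26.989 ⇒ Δp = 5.1950.
Δx·Δp = 3.3302.

3.330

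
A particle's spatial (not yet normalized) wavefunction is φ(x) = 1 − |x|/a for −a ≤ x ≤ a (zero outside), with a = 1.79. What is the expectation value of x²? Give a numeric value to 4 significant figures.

⟨x²⟩ = ∫ x²·|φ|² dx / ∫|φ|² dx (integrals over the domain).
φ is even, so ∫ over [−a, a] = 2∫₀ᵃ with φ = 1 − x/a there: ∫₀ᵃ (1 − x/a)² dx = a/3, ∫₀ᵃ x²(1 − x/a)² dx = a³/30, ∫₀ᵃ x⁴(1 − x/a)² dx = a⁵/105.
State is unnormalized: ∫|φ|² dx = 1.1933, and ∫φ*·x²·φ dx = 0.38236, so ⟨x²⟩ = 0.38236 / 1.1933.
⟨x²⟩ = 0.32041.

0.3204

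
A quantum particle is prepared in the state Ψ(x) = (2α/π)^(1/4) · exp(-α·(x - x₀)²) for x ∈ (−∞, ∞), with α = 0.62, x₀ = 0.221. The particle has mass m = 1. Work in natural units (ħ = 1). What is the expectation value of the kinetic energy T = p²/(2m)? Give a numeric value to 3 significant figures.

0.310

T = −(ħ²/2m) d²/dx², so ⟨T⟩ = −(ħ²/2m) ∫ Ψ*·Ψ'' dx; with m = 1.
Gaussian moments (u = x − x₀): ∫u^(2j)·e^(−2αu²) du = (2j−1)!!/(4α)^j · √(π/(2α)), odd powers integrate to 0; here √(π/(2α)) = 1.5917. Derivatives: d/dx e^(−αu²) = −2αu·e^(−αu²), d²/dx² e^(−αu²) = (4α²u² − 2α)·e^(−αu²).
⟨T⟩ = 0.31000.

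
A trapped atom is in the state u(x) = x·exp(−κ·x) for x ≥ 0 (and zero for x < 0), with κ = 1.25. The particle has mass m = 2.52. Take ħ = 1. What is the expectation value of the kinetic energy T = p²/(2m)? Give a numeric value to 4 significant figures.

T = −(ħ²/2m) d²/dx², so ⟨T⟩ = −(ħ²/2m) ∫ u*·u'' dx / ∫|u|² dx; with m = 2.52.
Differentiate x·exp(−κ·x) with the product rule; every integrand then reduces to terms xʲ·e^(−2κx) on [0, ∞), with ∫₀^∞ xʲ·e^(−2κx) dx = j!/(2κ)^(j+1).
State is unnormalized: ∫|u|² dx = 0.12800, and ∫u*·(−ħ²/2m · u'') dx = 0.039683, so ⟨T⟩ = 0.039683 / 0.12800.
⟨T⟩ = 0.31002.

0.3100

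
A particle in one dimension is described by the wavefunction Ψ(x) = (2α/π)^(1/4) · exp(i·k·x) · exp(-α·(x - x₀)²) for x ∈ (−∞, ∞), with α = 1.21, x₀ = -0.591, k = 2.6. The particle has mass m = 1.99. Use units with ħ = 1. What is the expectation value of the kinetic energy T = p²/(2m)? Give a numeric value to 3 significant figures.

T = −(ħ²/2m) d²/dx², so ⟨T⟩ = −(ħ²/2m) ∫ Ψ*·Ψ'' dx; with m = 1.99.
Gaussian moments (u = x − x₀): ∫u^(2j)·e^(−2αu²) du = (2j−1)!!/(4α)^j · √(π/(2α)), odd powers integrate to 0; here √(π/(2α)) = 1.1394. Derivatives: Ψ′ = (ik − 2αu)·Ψ, Ψ″ = ((ik − 2αu)² − 2α)·Ψ; the odd-in-u pieces drop out.
⟨T⟩ = 2.0025.

2.00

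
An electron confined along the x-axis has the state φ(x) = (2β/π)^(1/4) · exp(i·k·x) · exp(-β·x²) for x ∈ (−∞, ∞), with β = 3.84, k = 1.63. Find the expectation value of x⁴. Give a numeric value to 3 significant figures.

⟨x⁴⟩ = ∫ x⁴·|φ|² dx (integrals over the domain).
Gaussian moments: ∫x^(2j)·e^(−2βx²) dx = (2j−1)!!/(4β)^j · √(π/(2β)), odd powers integrate to 0; here √(π/(2β)) = 0.63958.
⟨x⁴⟩ = 0.012716.

0.0127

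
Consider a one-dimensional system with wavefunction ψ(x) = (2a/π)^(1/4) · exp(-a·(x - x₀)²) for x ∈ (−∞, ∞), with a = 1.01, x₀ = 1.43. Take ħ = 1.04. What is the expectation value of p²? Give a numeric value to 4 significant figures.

1.092

p² ψ = −ħ² d²ψ/dx²; ⟨p²⟩ = −ħ² ∫ ψ*·ψ'' dx.
Gaussian moments (u = x − x₀): ∫u^(2j)·e^(−2au²) du = (2j−1)!!/(4a)^j · √(π/(2a)), odd powers integrate to 0; here √(π/(2a)) = 1.2471. Derivatives: d/dx e^(−au²) = −2au·e^(−au²), d²/dx² e^(−au²) = (4a²u² − 2a)·e^(−au²).
⟨p²⟩ = 1.0924.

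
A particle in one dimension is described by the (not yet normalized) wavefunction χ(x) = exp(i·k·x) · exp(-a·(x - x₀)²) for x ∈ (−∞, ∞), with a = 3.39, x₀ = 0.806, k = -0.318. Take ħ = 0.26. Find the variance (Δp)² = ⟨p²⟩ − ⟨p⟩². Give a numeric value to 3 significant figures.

0.229

Compute ⟨p⟩ and ⟨p²⟩ separately; (Δp)² = ⟨p²⟩ − ⟨p⟩².
Gaussian moments (u = x − x₀): ∫u^(2j)·e^(−2au²) du = (2j−1)!!/(4a)^j · √(π/(2a)), odd powers integrate to 0; here √(π/(2a)) = 0.68071. Derivatives: χ′ = (ik − 2au)·χ, χ″ = ((ik − 2au)² − 2a)·χ; the odd-in-u pieces drop out.
Normalization: ∫|χ|² dx = 0.68071.
⟨p⟩ = -0.082680 and ⟨p²⟩ = 0.23600.
(Δp)² = 0.23600 − (-0.082680)² = 0.22916.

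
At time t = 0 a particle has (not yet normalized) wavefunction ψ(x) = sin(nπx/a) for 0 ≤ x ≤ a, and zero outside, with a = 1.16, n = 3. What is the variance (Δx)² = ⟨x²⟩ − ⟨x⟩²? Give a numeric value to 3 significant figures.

0.105

Compute ⟨x⟩ and ⟨x²⟩ separately, then (Δx)² = ⟨x²⟩ − ⟨x⟩².
With sin²θ = (1 − cos2θ)/2 on 0 ≤ x ≤ a: ∫sin²(nπx/a) dx = a/2, ∫x·sin²(nπx/a) dx = a²/4, ∫x²·sin²(nπx/a) dx = a³·(1/6 − 1/(4n²π²)); higher powers xᵏ the same way, integrating xᵏ·cos(2nπx/a) by parts.
Normalization: ∫|ψ|² dx = 0.58000.
⟨x⟩ = 0.58000 and ⟨x²⟩ = 0.44096.
(Δx)² = 0.44096 − (0.58000)² = 0.10456.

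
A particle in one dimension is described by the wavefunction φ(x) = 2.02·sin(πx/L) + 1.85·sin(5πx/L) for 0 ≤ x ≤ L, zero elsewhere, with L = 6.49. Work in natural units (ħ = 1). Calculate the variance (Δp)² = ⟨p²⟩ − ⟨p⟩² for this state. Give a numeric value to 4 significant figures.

2.800

Compute ⟨p⟩ and ⟨p²⟩ separately; (Δp)² = ⟨p²⟩ − ⟨p⟩².
d²/dx² sin(jπx/L) = −(jπ/L)²·sin(jπx/L); on 0 ≤ x ≤ L, ∫sin²(jπx/L) dx = L/2 and ∫sin(jπx/L)·sin(lπx/L) dx = 0 for j ≠ l, so only diagonal terms survive in ∫|φ|² and ∫φ·φ″; ∫φ·φ′ dx = [φ²/2] between the walls = 0.
Normalization: ∫|φ|² dx = 24.347.
⟨p⟩ = 0.0000 and ⟨p²⟩ = 2.7996.
(Δp)² = 2.7996 − (0.0000)² = 2.7996.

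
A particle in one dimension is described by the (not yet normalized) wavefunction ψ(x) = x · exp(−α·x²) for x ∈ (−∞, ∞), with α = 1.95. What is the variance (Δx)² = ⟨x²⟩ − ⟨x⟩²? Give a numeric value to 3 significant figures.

0.385

Compute ⟨x⟩ and ⟨x²⟩ separately, then (Δx)² = ⟨x²⟩ − ⟨x⟩².
Expand each integrand as polynomial × e^(−2αx²) and use ∫x^(2j)·e^(−2αx²) dx = (2j−1)!!/(4α)^j · √(π/(2α)), odd powers → 0; here √(π/(2α)) = 0.89752.
Normalization: ∫|ψ|² dx = 0.11507.
⟨x⟩ = 0.0000 and ⟨x²⟩ = 0.38462.
(Δx)² = 0.38462 − (0.0000)² = 0.38462.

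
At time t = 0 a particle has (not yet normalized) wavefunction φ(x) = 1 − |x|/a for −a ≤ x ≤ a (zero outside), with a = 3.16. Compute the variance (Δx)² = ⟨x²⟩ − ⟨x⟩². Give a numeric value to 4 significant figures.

Compute ⟨x⟩ and ⟨x²⟩ separately, then (Δx)² = ⟨x²⟩ − ⟨x⟩².
φ is even, so ∫ over [−a, a] = 2∫₀ᵃ with φ = 1 − x/a there: ∫₀ᵃ (1 − x/a)² dx = a/3, ∫₀ᵃ x²(1 − x/a)² dx = a³/30, ∫₀ᵃ x⁴(1 − x/a)² dx = a⁵/105.
Normalization: ∫|φ|² dx = 2.1067.
⟨x⟩ = 0.0000 and ⟨x²⟩ = 0.99856.
(Δx)² = 0.99856 − (0.0000)² = 0.99856.

0.9986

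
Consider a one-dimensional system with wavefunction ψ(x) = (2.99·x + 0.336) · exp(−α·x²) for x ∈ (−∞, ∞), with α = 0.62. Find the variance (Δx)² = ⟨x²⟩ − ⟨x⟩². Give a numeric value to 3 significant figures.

Compute ⟨x⟩ and ⟨x²⟩ separately, then (Δx)² = ⟨x²⟩ − ⟨x⟩².
Expand each integrand as polynomial × e^(−2αx²) and use ∫x^(2j)·e^(−2αx²) dx = (2j−1)!!/(4α)^j · √(π/(2α)), odd powers → 0; here √(π/(2α)) = 1.5917.
Normalization: ∫|ψ|² dx = 5.9176.
⟨x⟩ = 0.21792 and ⟨x²⟩ = 1.1852.
(Δx)² = 1.1852 − (0.21792)² = 1.1377.

1.14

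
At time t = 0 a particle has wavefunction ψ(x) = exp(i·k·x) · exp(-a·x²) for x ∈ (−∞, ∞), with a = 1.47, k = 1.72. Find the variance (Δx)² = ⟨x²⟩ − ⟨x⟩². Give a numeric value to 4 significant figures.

Compute ⟨x⟩ and ⟨x²⟩ separately, then (Δx)² = ⟨x²⟩ − ⟨x⟩².
Gaussian moments: ∫x^(2j)·e^(−2ax²) dx = (2j−1)!!/(4a)^j · √(π/(2a)), odd powers integrate to 0; here √(π/(2a)) = 1.0337.
Normalization: ∫|ψ|² dx = 1.0337.
⟨x⟩ = 0.0000 and ⟨x²⟩ = 0.17007.
(Δx)² = 0.17007 − (0.0000)² = 0.17007.

0.1701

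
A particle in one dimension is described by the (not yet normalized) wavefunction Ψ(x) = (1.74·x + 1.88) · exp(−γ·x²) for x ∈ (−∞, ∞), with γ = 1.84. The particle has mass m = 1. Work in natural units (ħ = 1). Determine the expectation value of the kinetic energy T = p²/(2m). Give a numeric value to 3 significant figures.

T = −(ħ²/2m) d²/dx², so ⟨T⟩ = −(ħ²/2m) ∫ Ψ*·Ψ'' dx / ∫|Ψ|² dx; with m = 1.
Expand each integrand as polynomial × e^(−2γx²) and use ∫x^(2j)·e^(−2γx²) dx = (2j−1)!!/(4γ)^j · √(π/(2γ)), odd powers → 0; here √(π/(2γ)) = 0.92396. Differentiate with the product rule, d/dx e^(−γx²) = −2γx·e^(−γx²).
State is unnormalized: ∫|Ψ|² dx = 3.6457, and ∫Ψ*·(−ħ²/2m · Ψ'') dx = 4.0534, so ⟨T⟩ = 4.0534 / 3.6457.
⟨T⟩ = 1.1118.

1.11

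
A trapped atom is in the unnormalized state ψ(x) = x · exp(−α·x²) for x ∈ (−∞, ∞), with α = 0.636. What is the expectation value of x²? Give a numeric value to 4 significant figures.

1.179

⟨x²⟩ = ∫ x²·|ψ|² dx / ∫|ψ|² dx (integrals over the domain).
Expand each integrand as polynomial × e^(−2αx²) and use ∫x^(2j)·e^(−2αx²) dx = (2j−1)!!/(4α)^j · √(π/(2α)), odd powers → 0; here √(π/(2α)) = 1.5716.
State is unnormalized: ∫|ψ|² dx = 0.61775, and ∫ψ*·x²·ψ dx = 0.72848, so ⟨x²⟩ = 0.72848 / 0.61775.
⟨x²⟩ = 1.1792.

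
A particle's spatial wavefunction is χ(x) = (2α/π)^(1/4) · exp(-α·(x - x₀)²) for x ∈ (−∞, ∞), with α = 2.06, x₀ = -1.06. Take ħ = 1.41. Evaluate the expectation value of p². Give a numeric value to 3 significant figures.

4.10

p² χ = −ħ² d²χ/dx²; ⟨p²⟩ = −ħ² ∫ χ*·χ'' dx.
Gaussian moments (u = x − x₀): ∫u^(2j)·e^(−2αu²) du = (2j−1)!!/(4α)^j · √(π/(2α)), odd powers integrate to 0; here √(π/(2α)) = 0.87323. Derivatives: d/dx e^(−αu²) = −2αu·e^(−αu²), d²/dx² e^(−αu²) = (4α²u² − 2α)·e^(−αu²).
⟨p²⟩ = 4.0955.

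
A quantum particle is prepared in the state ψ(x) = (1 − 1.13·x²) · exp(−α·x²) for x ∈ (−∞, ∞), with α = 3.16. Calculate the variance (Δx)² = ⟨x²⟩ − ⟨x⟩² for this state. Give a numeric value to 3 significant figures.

0.0546

Compute ⟨x⟩ and ⟨x²⟩ separately, then (Δx)² = ⟨x²⟩ − ⟨x⟩².
Expand each integrand as polynomial × e^(−2αx²) and use ∫x^(2j)·e^(−2αx²) dx = (2j−1)!!/(4α)^j · √(π/(2α)), odd powers → 0; here √(π/(2α)) = 0.70504.
Normalization: ∫|ψ|² dx = 0.59589.
⟨x⟩ = 0.0000 and ⟨x²⟩ = 0.054618.
(Δx)² = 0.054618 − (0.0000)² = 0.054618.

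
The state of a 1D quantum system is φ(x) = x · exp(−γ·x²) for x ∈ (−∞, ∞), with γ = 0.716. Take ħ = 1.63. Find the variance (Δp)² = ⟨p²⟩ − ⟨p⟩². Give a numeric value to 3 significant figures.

Compute ⟨p⟩ and ⟨p²⟩ separately; (Δp)² = ⟨p²⟩ − ⟨p⟩².
Expand each integrand as polynomial × e^(−2γx²) and use ∫x^(2j)·e^(−2γx²) dx = (2j−1)!!/(4γ)^j · √(π/(2γ)), odd powers → 0; here √(π/(2γ)) = 1.4812. Differentiate with the product rule, d/dx e^(−γx²) = −2γx·e^(−γx²).
Normalization: ∫|φ|² dx = 0.51717.
⟨p⟩ = 0.0000 and ⟨p²⟩ = 5.7070.
(Δp)² = 5.7070 − (0.0000)² = 5.7070.

5.71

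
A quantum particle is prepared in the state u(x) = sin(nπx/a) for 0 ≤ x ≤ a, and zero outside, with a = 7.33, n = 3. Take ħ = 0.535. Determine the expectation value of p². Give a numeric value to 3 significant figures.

0.473

p² u = −ħ² d²u/dx²; ⟨p²⟩ = −ħ² ∫ u*·u'' dx / ∫|u|² dx.
d/dx sin(nπx/a) = (nπ/a)·cos(nπx/a) and d²/dx² sin(nπx/a) = −(nπ/a)²·sin(nπx/a); on 0 ≤ x ≤ a, ∫sin²(nπx/a) dx = a/2 and ∫sin(nπx/a)·cos(nπx/a) dx = 0.
State is unnormalized: ∫|u|² dx = 3.6650, and ∫u*·(−ħ² u'') dx = 1.7343, so ⟨p²⟩ = 1.7343 / 3.6650.
⟨p²⟩ = 0.47320.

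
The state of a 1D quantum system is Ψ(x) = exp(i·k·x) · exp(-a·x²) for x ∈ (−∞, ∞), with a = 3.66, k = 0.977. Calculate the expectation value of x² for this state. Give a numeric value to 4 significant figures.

⟨x²⟩ = ∫ x²·|Ψ|² dx / ∫|Ψ|² dx (integrals over the domain).
Gaussian moments: ∫x^(2j)·e^(−2ax²) dx = (2j−1)!!/(4a)^j · √(π/(2a)), odd powers integrate to 0; here √(π/(2a)) = 0.65512.
State is unnormalized: ∫|Ψ|² dx = 0.65512, and ∫Ψ*·x²·Ψ dx = 0.044748, so ⟨x²⟩ = 0.044748 / 0.65512.
⟨x²⟩ = 0.068306.

0.06831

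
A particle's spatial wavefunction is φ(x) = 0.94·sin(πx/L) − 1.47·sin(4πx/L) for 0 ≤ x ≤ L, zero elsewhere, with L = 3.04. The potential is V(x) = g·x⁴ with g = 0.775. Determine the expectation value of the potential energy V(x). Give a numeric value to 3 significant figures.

⟨V⟩ = ∫ V(x)·|φ|² dx / ∫|φ|² dx.
On 0 ≤ x ≤ L (j ≠ l): ∫sin²(jπx/L) dx = L/2, ∫sin(jπx/L)·sin(lπx/L) dx = 0; diagonal moments ∫x·sin²(jπx/L) dx = L²/4, ∫x²·sin²(jπx/L) dx = L³·(1/6 − 1/(4j²π²)); cross terms ∫x·sin(jπx/L)·sin(lπx/L) dx = 0 for j + l even and −4jlL²/(π²(j² − l²)²) for j + l odd, ∫x²·sin(jπx/L)·sin(lπx/L) dx = (−1)^(j+l)·4jlL³/(π²(j² − l²)²); higher powers the same way via product-to-sum and parts.
State is unnormalized: ∫|φ|² dx = 4.6276, and ∫φ*·V(x)·φ dx = 59.536, so ⟨V⟩ = 59.536 / 4.6276.
⟨V⟩ = 12.865.

12.9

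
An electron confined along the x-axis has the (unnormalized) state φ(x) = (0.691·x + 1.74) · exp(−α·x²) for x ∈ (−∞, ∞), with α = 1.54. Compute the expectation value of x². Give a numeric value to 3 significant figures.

0.170

⟨x²⟩ = ∫ x²·|φ|² dx / ∫|φ|² dx (integrals over the domain).
Expand each integrand as polynomial × e^(−2αx²) and use ∫x^(2j)·e^(−2αx²) dx = (2j−1)!!/(4α)^j · √(π/(2α)), odd powers → 0; here √(π/(2α)) = 1.0099.
State is unnormalized: ∫|φ|² dx = 3.1360, and ∫φ*·x²·φ dx = 0.53451, so ⟨x²⟩ = 0.53451 / 3.1360.
⟨x²⟩ = 0.17044.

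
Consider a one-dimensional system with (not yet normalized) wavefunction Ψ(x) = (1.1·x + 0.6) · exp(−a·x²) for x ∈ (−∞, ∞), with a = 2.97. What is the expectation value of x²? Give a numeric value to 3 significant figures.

⟨x²⟩ = ∫ x²·|Ψ|² dx / ∫|Ψ|² dx (integrals over the domain).
Expand each integrand as polynomial × e^(−2ax²) and use ∫x^(2j)·e^(−2ax²) dx = (2j−1)!!/(4a)^j · √(π/(2a)), odd powers → 0; here √(π/(2a)) = 0.72725.
State is unnormalized: ∫|Ψ|² dx = 0.33588, and ∫Ψ*·x²·Ψ dx = 0.040743, so ⟨x²⟩ = 0.040743 / 0.33588.
⟨x²⟩ = 0.12130.

0.121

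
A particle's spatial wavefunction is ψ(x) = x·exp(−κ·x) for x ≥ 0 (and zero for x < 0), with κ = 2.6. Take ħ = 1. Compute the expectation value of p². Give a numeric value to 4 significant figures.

6.760

p² ψ = −ħ² d²ψ/dx²; ⟨p²⟩ = −ħ² ∫ ψ*·ψ'' dx / ∫|ψ|² dx.
Differentiate x·exp(−κ·x) with the product rule; every integrand then reduces to terms xʲ·e^(−2κx) on [0, ∞), with ∫₀^∞ xʲ·e^(−2κx) dx = j!/(2κ)^(j+1).
State is unnormalized: ∫|ψ|² dx = 0.014224, and ∫ψ*·(−ħ² ψ'') dx = 0.096154, so ⟨p²⟩ = 0.096154 / 0.014224.
⟨p²⟩ = 6.7600.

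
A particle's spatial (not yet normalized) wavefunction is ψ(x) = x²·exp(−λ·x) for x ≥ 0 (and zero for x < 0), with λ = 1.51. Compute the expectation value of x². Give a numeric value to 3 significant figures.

3.29

⟨x²⟩ = ∫ x²·|ψ|² dx / ∫|ψ|² dx (integrals over the domain).
Every integrand reduces to terms xʲ·e^(−2λx) on [0, ∞); use ∫₀^∞ xʲ·e^(−2λx) dx = j!/(2λ)^(j+1).
State is unnormalized: ∫|ψ|² dx = 0.095538, and ∫ψ*·x²·ψ dx = 0.31426, so ⟨x²⟩ = 0.31426 / 0.095538.
⟨x²⟩ = 3.2893.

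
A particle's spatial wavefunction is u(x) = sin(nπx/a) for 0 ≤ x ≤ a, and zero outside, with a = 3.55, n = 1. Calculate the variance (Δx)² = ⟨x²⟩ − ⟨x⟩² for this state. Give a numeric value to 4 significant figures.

0.4118

Compute ⟨x⟩ and ⟨x²⟩ separately, then (Δx)² = ⟨x²⟩ − ⟨x⟩².
With sin²θ = (1 − cos2θ)/2 on 0 ≤ x ≤ a: ∫sin²(nπx/a) dx = a/2, ∫x·sin²(nπx/a) dx = a²/4, ∫x²·sin²(nπx/a) dx = a³·(1/6 − 1/(4n²π²)); higher powers xᵏ the same way, integrating xᵏ·cos(2nπx/a) by parts.
Normalization: ∫|u|² dx = 1.7750.
⟨x⟩ = 1.7750 and ⟨x²⟩ = 3.5624.
(Δx)² = 3.5624 − (1.7750)² = 0.41176.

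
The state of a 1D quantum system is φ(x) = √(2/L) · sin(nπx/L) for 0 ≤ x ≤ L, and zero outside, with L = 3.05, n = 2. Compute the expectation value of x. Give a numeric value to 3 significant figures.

1.53

⟨x⟩ = ∫ x·|φ|² dx (integrals over the domain).
With sin²θ = (1 − cos2θ)/2 on 0 ≤ x ≤ L: ∫sin²(nπx/L) dx = L/2, ∫x·sin²(nπx/L) dx = L²/4, ∫x²·sin²(nπx/L) dx = L³·(1/6 − 1/(4n²π²)); higher powers xᵏ the same way, integrating xᵏ·cos(2nπx/L) by parts.
⟨x⟩ = 1.5250.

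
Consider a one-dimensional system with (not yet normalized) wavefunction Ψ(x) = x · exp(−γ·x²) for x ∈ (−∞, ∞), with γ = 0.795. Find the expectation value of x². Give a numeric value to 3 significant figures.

0.943

⟨x²⟩ = ∫ x²·|Ψ|² dx / ∫|Ψ|² dx (integrals over the domain).
Expand each integrand as polynomial × e^(−2γx²) and use ∫x^(2j)·e^(−2γx²) dx = (2j−1)!!/(4γ)^j · √(π/(2γ)), odd powers → 0; here √(π/(2γ)) = 1.4056.
State is unnormalized: ∫|Ψ|² dx = 0.44203, and ∫Ψ*·x²·Ψ dx = 0.41701, so ⟨x²⟩ = 0.41701 / 0.44203.
⟨x²⟩ = 0.94340.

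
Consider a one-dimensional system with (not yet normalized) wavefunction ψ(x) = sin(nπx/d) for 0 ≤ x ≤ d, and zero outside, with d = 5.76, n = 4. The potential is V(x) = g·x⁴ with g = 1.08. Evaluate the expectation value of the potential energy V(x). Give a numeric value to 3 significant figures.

⟨V⟩ = ∫ V(x)·|ψ|² dx / ∫|ψ|² dx.
With sin²θ = (1 − cos2θ)/2 on 0 ≤ x ≤ d: ∫sin²(nπx/d) dx = d/2, ∫x·sin²(nπx/d) dx = d²/4, ∫x²·sin²(nπx/d) dx = d³·(1/6 − 1/(4n²π²)); higher powers xᵏ the same way, integrating xᵏ·cos(2nπx/d) by parts.
State is unnormalized: ∫|ψ|² dx = 2.8800, and ∫ψ*·V(x)·ψ dx = 663.28, so ⟨V⟩ = 663.28 / 2.8800.
⟨V⟩ = 230.31.

230.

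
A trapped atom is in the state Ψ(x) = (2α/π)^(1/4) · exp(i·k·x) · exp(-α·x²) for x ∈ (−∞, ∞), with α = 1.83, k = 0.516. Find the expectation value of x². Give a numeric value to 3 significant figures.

⟨x²⟩ = ∫ x²·|Ψ|² dx (integrals over the domain).
Gaussian moments: ∫x^(2j)·e^(−2αx²) dx = (2j−1)!!/(4α)^j · √(π/(2α)), odd powers integrate to 0; here √(π/(2α)) = 0.92648.
⟨x²⟩ = 0.13661.

0.137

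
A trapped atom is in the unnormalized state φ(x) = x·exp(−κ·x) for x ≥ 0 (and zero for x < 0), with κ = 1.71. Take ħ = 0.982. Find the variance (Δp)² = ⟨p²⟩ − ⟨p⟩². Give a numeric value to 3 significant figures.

Compute ⟨p⟩ and ⟨p²⟩ separately; (Δp)² = ⟨p²⟩ − ⟨p⟩².
Differentiate x·exp(−κ·x) with the product rule; every integrand then reduces to terms xʲ·e^(−2κx) on [0, ∞), with ∫₀^∞ xʲ·e^(−2κx) dx = j!/(2κ)^(j+1).
Normalization: ∫|φ|² dx = 0.049998.
⟨p⟩ = 0.0000 and ⟨p²⟩ = 2.8198.
(Δp)² = 2.8198 − (0.0000)² = 2.8198.

2.82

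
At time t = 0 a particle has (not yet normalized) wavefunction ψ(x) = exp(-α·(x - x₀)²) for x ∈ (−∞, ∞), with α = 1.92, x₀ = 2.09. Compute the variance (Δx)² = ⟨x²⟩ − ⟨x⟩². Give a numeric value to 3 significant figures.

0.130

Compute ⟨x⟩ and ⟨x²⟩ separately, then (Δx)² = ⟨x²⟩ − ⟨x⟩².
Gaussian moments (u = x − x₀): ∫u^(2j)·e^(−2αu²) du = (2j−1)!!/(4α)^j · √(π/(2α)), odd powers integrate to 0; here √(π/(2α)) = 0.90450.
Normalization: ∫|ψ|² dx = 0.90450.
⟨x⟩ = 2.0900 and ⟨x²⟩ = 4.4983.
(Δx)² = 4.4983 − (2.0900)² = 0.13021.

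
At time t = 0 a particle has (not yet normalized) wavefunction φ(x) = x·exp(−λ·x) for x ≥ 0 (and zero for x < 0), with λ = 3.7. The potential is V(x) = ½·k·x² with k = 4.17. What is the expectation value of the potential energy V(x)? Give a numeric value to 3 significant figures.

0.457

⟨V⟩ = ∫ V(x)·|φ|² dx / ∫|φ|² dx.
Every integrand reduces to terms xʲ·e^(−2λx) on [0, ∞); use ∫₀^∞ xʲ·e^(−2λx) dx = j!/(2λ)^(j+1).
State is unnormalized: ∫|φ|² dx = 0.0049355, and ∫φ*·V(x)·φ dx = 0.0022551, so ⟨V⟩ = 0.0022551 / 0.0049355.
⟨V⟩ = 0.45690.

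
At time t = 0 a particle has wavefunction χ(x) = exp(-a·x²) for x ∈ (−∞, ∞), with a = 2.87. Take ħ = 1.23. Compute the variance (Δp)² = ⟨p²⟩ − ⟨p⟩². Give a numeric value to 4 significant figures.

4.342

Compute ⟨p⟩ and ⟨p²⟩ separately; (Δp)² = ⟨p²⟩ − ⟨p⟩².
Gaussian moments: ∫x^(2j)·e^(−2ax²) dx = (2j−1)!!/(4a)^j · √(π/(2a)), odd powers integrate to 0; here √(π/(2a)) = 0.73981. Derivatives: d/dx e^(−ax²) = −2ax·e^(−ax²), d²/dx² e^(−ax²) = (4a²x² − 2a)·e^(−ax²).
Normalization: ∫|χ|² dx = 0.73981.
⟨p⟩ = 0.0000 and ⟨p²⟩ = 4.3420.
(Δp)² = 4.3420 − (0.0000)² = 4.3420.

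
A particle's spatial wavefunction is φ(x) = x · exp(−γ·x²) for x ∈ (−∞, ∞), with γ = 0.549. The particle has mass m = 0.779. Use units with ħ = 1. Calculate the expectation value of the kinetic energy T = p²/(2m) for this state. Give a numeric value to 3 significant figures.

1.06

T = −(ħ²/2m) d²/dx², so ⟨T⟩ = −(ħ²/2m) ∫ φ*·φ'' dx / ∫|φ|² dx; with m = 0.779.
Expand each integrand as polynomial × e^(−2γx²) and use ∫x^(2j)·e^(−2γx²) dx = (2j−1)!!/(4γ)^j · √(π/(2γ)), odd powers → 0; here √(π/(2γ)) = 1.6915. Differentiate with the product rule, d/dx e^(−γx²) = −2γx·e^(−γx²).
State is unnormalized: ∫|φ|² dx = 0.77027, and ∫φ*·(−ħ²/2m · φ'') dx = 0.81427, so ⟨T⟩ = 0.81427 / 0.77027.
⟨T⟩ = 1.0571.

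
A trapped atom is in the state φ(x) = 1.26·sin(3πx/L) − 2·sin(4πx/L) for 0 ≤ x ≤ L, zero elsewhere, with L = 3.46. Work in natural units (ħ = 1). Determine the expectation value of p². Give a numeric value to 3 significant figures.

p² φ = −ħ² d²φ/dx²; ⟨p²⟩ = −ħ² ∫ φ*·φ'' dx / ∫|φ|² dx.
d²/dx² sin(jπx/L) = −(jπ/L)²·sin(jπx/L); on 0 ≤ x ≤ L, ∫sin²(jπx/L) dx = L/2 and ∫sin(jπx/L)·sin(lπx/L) dx = 0 for j ≠ l, so only diagonal terms survive in ∫|φ|² and ∫φ·φ″; ∫φ·φ′ dx = [φ²/2] between the walls = 0.
State is unnormalized: ∫|φ|² dx = 9.6665, and ∫φ*·(−ħ² φ'') dx = 111.66, so ⟨p²⟩ = 111.66 / 9.6665.
⟨p²⟩ = 11.551.

11.6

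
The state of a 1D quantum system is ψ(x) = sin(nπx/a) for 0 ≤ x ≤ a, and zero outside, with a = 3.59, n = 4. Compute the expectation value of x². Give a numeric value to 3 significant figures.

4.26

⟨x²⟩ = ∫ x²·|ψ|² dx / ∫|ψ|² dx (integrals over the domain).
With sin²θ = (1 − cos2θ)/2 on 0 ≤ x ≤ a: ∫sin²(nπx/a) dx = a/2, ∫x·sin²(nπx/a) dx = a²/4, ∫x²·sin²(nπx/a) dx = a³·(1/6 − 1/(4n²π²)); higher powers xᵏ the same way, integrating xᵏ·cos(2nπx/a) by parts.
State is unnormalized: ∫|ψ|² dx = 1.7950, and ∫ψ*·x²·ψ dx = 7.6381, so ⟨x²⟩ = 7.6381 / 1.7950.
⟨x²⟩ = 4.2552.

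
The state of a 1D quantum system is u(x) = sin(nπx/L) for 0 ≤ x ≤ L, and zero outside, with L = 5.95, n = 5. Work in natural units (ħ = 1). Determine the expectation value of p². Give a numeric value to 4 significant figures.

6.970

p² u = −ħ² d²u/dx²; ⟨p²⟩ = −ħ² ∫ u*·u'' dx / ∫|u|² dx.
d/dx sin(nπx/L) = (nπ/L)·cos(nπx/L) and d²/dx² sin(nπx/L) = −(nπ/L)²·sin(nπx/L); on 0 ≤ x ≤ L, ∫sin²(nπx/L) dx = L/2 and ∫sin(nπx/L)·cos(nπx/L) dx = 0.
State is unnormalized: ∫|u|² dx = 2.9750, and ∫u*·(−ħ² u'') dx = 20.734, so ⟨p²⟩ = 20.734 / 2.9750.
⟨p²⟩ = 6.9696.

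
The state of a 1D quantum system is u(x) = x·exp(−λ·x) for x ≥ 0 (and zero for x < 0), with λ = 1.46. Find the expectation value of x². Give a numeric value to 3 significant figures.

⟨x²⟩ = ∫ x²·|u|² dx / ∫|u|² dx (integrals over the domain).
Every integrand reduces to terms xʲ·e^(−2λx) on [0, ∞); use ∫₀^∞ xʲ·e^(−2λx) dx = j!/(2λ)^(j+1).
State is unnormalized: ∫|u|² dx = 0.080331, and ∫u*·x²·u dx = 0.11306, so ⟨x²⟩ = 0.11306 / 0.080331.
⟨x²⟩ = 1.4074.

1.41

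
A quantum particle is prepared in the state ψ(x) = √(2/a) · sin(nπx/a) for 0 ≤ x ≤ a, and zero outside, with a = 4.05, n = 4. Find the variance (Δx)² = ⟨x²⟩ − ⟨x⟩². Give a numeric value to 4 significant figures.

1.315

Compute ⟨x⟩ and ⟨x²⟩ separately, then (Δx)² = ⟨x²⟩ − ⟨x⟩².
With sin²θ = (1 − cos2θ)/2 on 0 ≤ x ≤ a: ∫sin²(nπx/a) dx = a/2, ∫x·sin²(nπx/a) dx = a²/4, ∫x²·sin²(nπx/a) dx = a³·(1/6 − 1/(4n²π²)); higher powers xᵏ the same way, integrating xᵏ·cos(2nπx/a) by parts.
⟨x⟩ = 2.0250 and ⟨x²⟩ = 5.4156.
(Δx)² = 5.4156 − (2.0250)² = 1.3149.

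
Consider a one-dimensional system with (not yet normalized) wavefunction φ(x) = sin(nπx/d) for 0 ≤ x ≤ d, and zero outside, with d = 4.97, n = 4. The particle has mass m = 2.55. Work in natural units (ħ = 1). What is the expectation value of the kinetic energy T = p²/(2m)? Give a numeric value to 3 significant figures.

T = −(ħ²/2m) d²/dx², so ⟨T⟩ = −(ħ²/2m) ∫ φ*·φ'' dx / ∫|φ|² dx; with m = 2.55.
d/dx sin(nπx/d) = (nπ/d)·cos(nπx/d) and d²/dx² sin(nπx/d) = −(nπ/d)²·sin(nπx/d); on 0 ≤ x ≤ d, ∫sin²(nπx/d) dx = d/2 and ∫sin(nπx/d)·cos(nπx/d) dx = 0.
State is unnormalized: ∫|φ|² dx = 2.4850, and ∫φ*·(−ħ²/2m · φ'') dx = 3.1150, so ⟨T⟩ = 3.1150 / 2.4850.
⟨T⟩ = 1.2535.

1.25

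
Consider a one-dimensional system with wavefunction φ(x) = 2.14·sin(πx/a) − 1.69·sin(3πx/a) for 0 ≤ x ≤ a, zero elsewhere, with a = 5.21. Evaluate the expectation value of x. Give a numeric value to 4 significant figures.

2.605

⟨x⟩ = ∫ x·|φ|² dx / ∫|φ|² dx (integrals over the domain).
On 0 ≤ x ≤ a (j ≠ l): ∫sin²(jπx/a) dx = a/2, ∫sin(jπx/a)·sin(lπx/a) dx = 0; diagonal moments ∫x·sin²(jπx/a) dx = a²/4, ∫x²·sin²(jπx/a) dx = a³·(1/6 − 1/(4j²π²)); cross terms ∫x·sin(jπx/a)·sin(lπx/a) dx = 0 for j + l even and −4jla²/(π²(j² − l²)²) for j + l odd, ∫x²·sin(jπx/a)·sin(lπx/a) dx = (−1)^(j+l)·4jla³/(π²(j² − l²)²); higher powers the same way via product-to-sum and parts.
State is unnormalized: ∫|φ|² dx = 19.370, and ∫φ*·x·φ dx = 50.459, so ⟨x⟩ = 50.459 / 19.370.
⟨x⟩ = 2.6050.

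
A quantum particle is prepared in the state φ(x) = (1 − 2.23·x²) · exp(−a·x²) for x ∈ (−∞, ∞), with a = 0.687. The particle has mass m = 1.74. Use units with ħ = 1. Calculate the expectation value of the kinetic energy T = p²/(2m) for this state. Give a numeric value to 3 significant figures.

T = −(ħ²/2m) d²/dx², so ⟨T⟩ = −(ħ²/2m) ∫ φ*·φ'' dx / ∫|φ|² dx; with m = 1.74.
Expand each integrand as polynomial × e^(−2ax²) and use ∫x^(2j)·e^(−2ax²) dx = (2j−1)!!/(4a)^j · √(π/(2a)), odd powers → 0; here √(π/(2a)) = 1.5121. Differentiate with the product rule, d/dx e^(−ax²) = −2ax·e^(−ax²).
State is unnormalized: ∫|φ|² dx = 2.0453, and ∫φ*·(−ħ²/2m · φ'') dx = 2.1590, so ⟨T⟩ = 2.1590 / 2.0453.
⟨T⟩ = 1.0556.

1.06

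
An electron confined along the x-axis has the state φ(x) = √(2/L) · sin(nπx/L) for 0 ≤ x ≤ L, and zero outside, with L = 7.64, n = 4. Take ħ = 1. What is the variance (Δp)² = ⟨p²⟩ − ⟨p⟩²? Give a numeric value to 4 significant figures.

Compute ⟨p⟩ and ⟨p²⟩ separately; (Δp)² = ⟨p²⟩ − ⟨p⟩².
d/dx sin(nπx/L) = (nπ/L)·cos(nπx/L) and d²/dx² sin(nπx/L) = −(nπ/L)²·sin(nπx/L); on 0 ≤ x ≤ L, ∫sin²(nπx/L) dx = L/2 and ∫sin(nπx/L)·cos(nπx/L) dx = 0.
⟨p⟩ = 0.0000 and ⟨p²⟩ = 2.7054.
(Δp)² = 2.7054 − (0.0000)² = 2.7054.

2.705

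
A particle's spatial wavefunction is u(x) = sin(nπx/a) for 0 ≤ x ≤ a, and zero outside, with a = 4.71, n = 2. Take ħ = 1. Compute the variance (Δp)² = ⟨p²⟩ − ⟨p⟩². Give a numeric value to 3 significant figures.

1.78

Compute ⟨p⟩ and ⟨p²⟩ separately; (Δp)² = ⟨p²⟩ − ⟨p⟩².
d/dx sin(nπx/a) = (nπ/a)·cos(nπx/a) and d²/dx² sin(nπx/a) = −(nπ/a)²·sin(nπx/a); on 0 ≤ x ≤ a, ∫sin²(nπx/a) dx = a/2 and ∫sin(nπx/a)·cos(nπx/a) dx = 0.
Normalization: ∫|u|² dx = 2.3550.
⟨p⟩ = 0.0000 and ⟨p²⟩ = 1.7796.
(Δp)² = 1.7796 − (0.0000)² = 1.7796.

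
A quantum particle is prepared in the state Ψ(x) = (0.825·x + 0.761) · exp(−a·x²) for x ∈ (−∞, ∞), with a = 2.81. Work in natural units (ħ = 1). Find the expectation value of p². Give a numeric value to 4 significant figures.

3.342

p² Ψ = −ħ² d²Ψ/dx²; ⟨p²⟩ = −ħ² ∫ Ψ*·Ψ'' dx / ∫|Ψ|² dx.
Expand each integrand as polynomial × e^(−2ax²) and use ∫x^(2j)·e^(−2ax²) dx = (2j−1)!!/(4a)^j · √(π/(2a)), odd powers → 0; here √(π/(2a)) = 0.74766. Differentiate with the product rule, d/dx e^(−ax²) = −2ax·e^(−ax²).
State is unnormalized: ∫|Ψ|² dx = 0.47826, and ∫Ψ*·(−ħ² Ψ'') dx = 1.5984, so ⟨p²⟩ = 1.5984 / 0.47826.
⟨p²⟩ = 3.3420.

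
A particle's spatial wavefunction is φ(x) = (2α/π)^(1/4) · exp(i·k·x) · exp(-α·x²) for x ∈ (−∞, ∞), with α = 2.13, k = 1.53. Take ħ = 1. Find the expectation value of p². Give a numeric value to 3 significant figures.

p² φ = −ħ² d²φ/dx²; ⟨p²⟩ = −ħ² ∫ φ*·φ'' dx.
Gaussian moments: ∫x^(2j)·e^(−2αx²) dx = (2j−1)!!/(4α)^j · √(π/(2α)), odd powers integrate to 0; here √(π/(2α)) = 0.85876. Derivatives: φ′ = (ik − 2αx)·φ, φ″ = ((ik − 2αx)² − 2α)·φ; the odd-in-x pieces drop out.
⟨p²⟩ = 4.4709.

4.47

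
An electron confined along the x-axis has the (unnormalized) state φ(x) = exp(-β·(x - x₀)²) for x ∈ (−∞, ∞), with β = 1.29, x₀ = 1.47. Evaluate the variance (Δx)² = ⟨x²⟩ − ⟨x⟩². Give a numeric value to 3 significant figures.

Compute ⟨x⟩ and ⟨x²⟩ separately, then (Δx)² = ⟨x²⟩ − ⟨x⟩².
Gaussian moments (u = x − x₀): ∫u^(2j)·e^(−2βu²) du = (2j−1)!!/(4β)^j · √(π/(2β)), odd powers integrate to 0; here √(π/(2β)) = 1.1035.
Normalization: ∫|φ|² dx = 1.1035.
⟨x⟩ = 1.4700 and ⟨x²⟩ = 2.3547.
(Δx)² = 2.3547 − (1.4700)² = 0.19380.

0.194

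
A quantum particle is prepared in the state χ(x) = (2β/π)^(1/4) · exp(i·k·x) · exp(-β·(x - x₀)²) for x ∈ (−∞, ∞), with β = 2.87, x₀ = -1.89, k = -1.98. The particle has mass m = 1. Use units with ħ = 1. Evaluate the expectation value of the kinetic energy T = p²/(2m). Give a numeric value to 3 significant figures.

3.40

T = −(ħ²/2m) d²/dx², so ⟨T⟩ = −(ħ²/2m) ∫ χ*·χ'' dx; with m = 1.
Gaussian moments (u = x − x₀): ∫u^(2j)·e^(−2βu²) du = (2j−1)!!/(4β)^j · √(π/(2β)), odd powers integrate to 0; here √(π/(2β)) = 0.73981. Derivatives: χ′ = (ik − 2βu)·χ, χ″ = ((ik − 2βu)² − 2β)·χ; the odd-in-u pieces drop out.
⟨T⟩ = 3.3952.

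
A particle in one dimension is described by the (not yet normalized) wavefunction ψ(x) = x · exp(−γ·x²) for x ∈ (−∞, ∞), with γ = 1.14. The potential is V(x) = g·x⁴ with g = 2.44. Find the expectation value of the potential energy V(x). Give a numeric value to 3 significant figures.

⟨V⟩ = ∫ V(x)·|ψ|² dx / ∫|ψ|² dx.
Expand each integrand as polynomial × e^(−2γx²) and use ∫x^(2j)·e^(−2γx²) dx = (2j−1)!!/(4γ)^j · √(π/(2γ)), odd powers → 0; here √(π/(2γ)) = 1.1738.
State is unnormalized: ∫|ψ|² dx = 0.25742, and ∫ψ*·V(x)·ψ dx = 0.45310, so ⟨V⟩ = 0.45310 / 0.25742.
⟨V⟩ = 1.7602.

1.76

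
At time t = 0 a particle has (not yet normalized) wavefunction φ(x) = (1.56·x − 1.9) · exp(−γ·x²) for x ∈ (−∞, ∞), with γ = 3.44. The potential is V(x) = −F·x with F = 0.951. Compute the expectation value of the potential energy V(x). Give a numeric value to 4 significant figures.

⟨V⟩ = ∫ V(x)·|φ|² dx / ∫|φ|² dx.
Expand each integrand as polynomial × e^(−2γx²) and use ∫x^(2j)·e^(−2γx²) dx = (2j−1)!!/(4γ)^j · √(π/(2γ)), odd powers → 0; here √(π/(2γ)) = 0.67574.
State is unnormalized: ∫|φ|² dx = 2.5589, and ∫φ*·V(x)·φ dx = 0.27685, so ⟨V⟩ = 0.27685 / 2.5589.
⟨V⟩ = 0.10819.

0.1082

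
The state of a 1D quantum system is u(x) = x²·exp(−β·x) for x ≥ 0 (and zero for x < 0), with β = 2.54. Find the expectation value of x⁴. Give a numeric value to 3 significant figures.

⟨x⁴⟩ = ∫ x⁴·|u|² dx / ∫|u|² dx (integrals over the domain).
Every integrand reduces to terms xʲ·e^(−2βx) on [0, ∞); use ∫₀^∞ xʲ·e^(−2βx) dx = j!/(2β)^(j+1).
State is unnormalized: ∫|u|² dx = 0.0070940, and ∫u*·x⁴·u dx = 0.017896, so ⟨x⁴⟩ = 0.017896 / 0.0070940.
⟨x⁴⟩ = 2.5226.

2.52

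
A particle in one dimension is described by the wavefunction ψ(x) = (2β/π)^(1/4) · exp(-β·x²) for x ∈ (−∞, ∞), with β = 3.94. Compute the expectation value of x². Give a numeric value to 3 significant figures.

⟨x²⟩ = ∫ x²·|ψ|² dx (integrals over the domain).
Gaussian moments: ∫x^(2j)·e^(−2βx²) dx = (2j−1)!!/(4β)^j · √(π/(2β)), odd powers integrate to 0; here √(π/(2β)) = 0.63141.
⟨x²⟩ = 0.063452.

0.0635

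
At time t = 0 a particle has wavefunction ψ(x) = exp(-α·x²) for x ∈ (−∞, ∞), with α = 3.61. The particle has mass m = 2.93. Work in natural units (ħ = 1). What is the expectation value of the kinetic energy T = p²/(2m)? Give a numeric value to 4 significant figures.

0.6160

T = −(ħ²/2m) d²/dx², so ⟨T⟩ = −(ħ²/2m) ∫ ψ*·ψ'' dx / ∫|ψ|² dx; with m = 2.93.
Gaussian moments: ∫x^(2j)·e^(−2αx²) dx = (2j−1)!!/(4α)^j · √(π/(2α)), odd powers integrate to 0; here √(π/(2α)) = 0.65964. Derivatives: d/dx e^(−αx²) = −2αx·e^(−αx²), d²/dx² e^(−αx²) = (4α²x² − 2α)·e^(−αx²).
State is unnormalized: ∫|ψ|² dx = 0.65964, and ∫ψ*·(−ħ²/2m · ψ'') dx = 0.40636, so ⟨T⟩ = 0.40636 / 0.65964.
⟨T⟩ = 0.61604.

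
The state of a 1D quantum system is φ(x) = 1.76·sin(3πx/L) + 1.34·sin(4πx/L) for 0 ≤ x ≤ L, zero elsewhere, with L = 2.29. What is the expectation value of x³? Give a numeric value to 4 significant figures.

⟨x³⟩ = ∫ x³·|φ|² dx / ∫|φ|² dx (integrals over the domain).
On 0 ≤ x ≤ L (j ≠ l): ∫sin²(jπx/L) dx = L/2, ∫sin(jπx/L)·sin(lπx/L) dx = 0; diagonal moments ∫x·sin²(jπx/L) dx = L²/4, ∫x²·sin²(jπx/L) dx = L³·(1/6 − 1/(4j²π²)); cross terms ∫x·sin(jπx/L)·sin(lπx/L) dx = 0 for j + l even and −4jlL²/(π²(j² − l²)²) for j + l odd, ∫x²·sin(jπx/L)·sin(lπx/L) dx = (−1)^(j+l)·4jlL³/(π²(j² − l²)²); higher powers the same way via product-to-sum and parts.
State is unnormalized: ∫|φ|² dx = 5.6027, and ∫φ*·x³·φ dx = 5.0185, so ⟨x³⟩ = 5.0185 / 5.6027.
⟨x³⟩ = 0.89572.

0.8957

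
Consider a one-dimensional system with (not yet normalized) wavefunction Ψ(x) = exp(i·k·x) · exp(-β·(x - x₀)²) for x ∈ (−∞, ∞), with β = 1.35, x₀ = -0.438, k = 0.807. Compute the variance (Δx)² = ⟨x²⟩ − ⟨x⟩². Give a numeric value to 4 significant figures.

Compute ⟨x⟩ and ⟨x²⟩ separately, then (Δx)² = ⟨x²⟩ − ⟨x⟩².
Gaussian moments (u = x − x₀): ∫u^(2j)·e^(−2βu²) du = (2j−1)!!/(4β)^j · √(π/(2β)), odd powers integrate to 0; here √(π/(2β)) = 1.0787.
Normalization: ∫|Ψ|² dx = 1.0787.
⟨x⟩ = -0.43800 and ⟨x²⟩ = 0.37703.
(Δx)² = 0.37703 − (-0.43800)² = 0.18519.

0.1852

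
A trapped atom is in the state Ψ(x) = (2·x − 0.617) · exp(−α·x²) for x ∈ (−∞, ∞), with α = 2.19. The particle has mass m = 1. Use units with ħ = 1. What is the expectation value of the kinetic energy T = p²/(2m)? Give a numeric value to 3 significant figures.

T = −(ħ²/2m) d²/dx², so ⟨T⟩ = −(ħ²/2m) ∫ Ψ*·Ψ'' dx / ∫|Ψ|² dx; with m = 1.
Expand each integrand as polynomial × e^(−2αx²) and use ∫x^(2j)·e^(−2αx²) dx = (2j−1)!!/(4α)^j · √(π/(2α)), odd powers → 0; here √(π/(2α)) = 0.84691. Differentiate with the product rule, d/dx e^(−αx²) = −2αx·e^(−αx²).
State is unnormalized: ∫|Ψ|² dx = 0.70913, and ∫Ψ*·(−ħ²/2m · Ψ'') dx = 1.6234, so ⟨T⟩ = 1.6234 / 0.70913.
⟨T⟩ = 2.2893.

2.29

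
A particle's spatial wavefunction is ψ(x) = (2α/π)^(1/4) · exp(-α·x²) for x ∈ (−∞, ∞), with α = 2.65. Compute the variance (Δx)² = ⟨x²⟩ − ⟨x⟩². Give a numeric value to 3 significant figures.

Compute ⟨x⟩ and ⟨x²⟩ separately, then (Δx)² = ⟨x²⟩ − ⟨x⟩².
Gaussian moments: ∫x^(2j)·e^(−2αx²) dx = (2j−1)!!/(4α)^j · √(π/(2α)), odd powers integrate to 0; here √(π/(2α)) = 0.76990.
⟨x⟩ = 0.0000 and ⟨x²⟩ = 0.094340.
(Δx)² = 0.094340 − (0.0000)² = 0.094340.

0.0943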